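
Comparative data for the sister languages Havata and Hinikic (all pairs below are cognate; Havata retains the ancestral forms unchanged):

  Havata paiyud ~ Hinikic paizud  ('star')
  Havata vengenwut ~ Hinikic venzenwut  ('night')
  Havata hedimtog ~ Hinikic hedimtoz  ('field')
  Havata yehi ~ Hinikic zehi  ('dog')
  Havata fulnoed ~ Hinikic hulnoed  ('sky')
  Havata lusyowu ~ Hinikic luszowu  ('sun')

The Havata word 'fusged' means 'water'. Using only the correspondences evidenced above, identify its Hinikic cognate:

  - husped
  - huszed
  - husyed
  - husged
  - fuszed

huszed

fulnoed ~ hulnoed — Havata f corresponds to Hinikic h word-initially before a back vowel.
vengenwut ~ venzenwut — Havata g corresponds to Hinikic z after a consonant, before a front vowel.
Applying these to Havata 'fusged':
  fusged → husged   (f→h word-initially before a back vowel)
  husged → huszed   (g→z after a consonant, before a front vowel)
So the Hinikic cognate is 'huszed'.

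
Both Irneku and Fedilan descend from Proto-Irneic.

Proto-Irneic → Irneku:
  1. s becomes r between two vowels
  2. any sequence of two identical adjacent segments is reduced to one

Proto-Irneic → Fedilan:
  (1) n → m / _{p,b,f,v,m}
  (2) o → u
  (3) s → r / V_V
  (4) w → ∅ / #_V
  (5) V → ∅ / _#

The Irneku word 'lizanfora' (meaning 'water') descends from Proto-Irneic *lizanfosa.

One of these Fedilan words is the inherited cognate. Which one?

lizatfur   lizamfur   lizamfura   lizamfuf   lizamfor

Fedilan: start from *lizanfosa.
  rule 1 (nasal place assimilation): lizanfosa → lizamfosa
  rule 2 (vowel merger): lizamfosa → lizamfusa
  rule 3 (rhotacism): lizamfusa → lizamfura
  rule 4: no change — lizamfura
  rule 5 (apocope): lizamfura → lizamfur
  ⇒ Fedilan lizamfur
Among the options, 'lizamfur' alone shows every Fedilan change applied in order.

lizamfur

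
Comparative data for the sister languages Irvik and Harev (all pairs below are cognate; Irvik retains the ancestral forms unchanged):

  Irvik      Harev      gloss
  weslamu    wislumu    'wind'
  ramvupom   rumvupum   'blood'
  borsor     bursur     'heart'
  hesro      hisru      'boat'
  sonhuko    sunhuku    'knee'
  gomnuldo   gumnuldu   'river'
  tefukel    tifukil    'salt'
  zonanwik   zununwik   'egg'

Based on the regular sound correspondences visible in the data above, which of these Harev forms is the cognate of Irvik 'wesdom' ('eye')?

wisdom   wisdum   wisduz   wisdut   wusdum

wisdum

weslamu ~ wislumu, hesro ~ hisru — Irvik e corresponds to Harev i after a consonant, before a consonant other than r, m, n, p, b, f, v.
ramvupom ~ rumvupum, gomnuldo ~ gumnuldu — Irvik o corresponds to Harev u after a consonant, before a nasal.
Applying these to Irvik 'wesdom':
  wesdom → wisdom   (e→i after a consonant, before a consonant other than r, m, n, p, b, f, v)
  wisdom → wisdum   (o→u after a consonant, before a nasal)
So the Harev cognate is 'wisdum'.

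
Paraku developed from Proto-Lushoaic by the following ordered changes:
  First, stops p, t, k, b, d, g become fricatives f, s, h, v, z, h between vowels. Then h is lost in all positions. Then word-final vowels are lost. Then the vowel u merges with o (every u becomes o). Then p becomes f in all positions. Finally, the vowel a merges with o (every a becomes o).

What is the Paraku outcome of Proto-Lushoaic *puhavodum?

foovozom

Paraku: *puhavodum
  puhavodum → puhavozum   [intervocalic lenition]
  puhavozum → puavozum   [h-loss]
  puavozum (rule 3 does not apply)
  puavozum → poavozom   [vowel merger]
  poavozom → foavozom   [unconditioned shift]
  foavozom → foovozom   [vowel merger]
  giving Paraku foovozom.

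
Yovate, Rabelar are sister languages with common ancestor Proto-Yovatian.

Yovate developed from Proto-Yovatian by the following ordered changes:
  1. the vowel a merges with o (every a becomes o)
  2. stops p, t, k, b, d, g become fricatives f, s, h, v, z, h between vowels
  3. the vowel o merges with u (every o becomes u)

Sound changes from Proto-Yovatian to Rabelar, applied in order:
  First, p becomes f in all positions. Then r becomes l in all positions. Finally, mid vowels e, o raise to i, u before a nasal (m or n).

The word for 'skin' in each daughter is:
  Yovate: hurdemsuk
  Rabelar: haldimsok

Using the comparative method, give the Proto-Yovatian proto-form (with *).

Position 8: Yovate has u, Rabelar has o. Rabelar preserves o here (none of its changes turn any other segment into o), so the proto-segment is *o.
Position 5: Yovate has e, Rabelar has i. Yovate preserves e here (none of its changes turn any other segment into e), so the proto-segment is *e.
Continuing position by position gives *hardemsok; check it forward:
Yovate: start from *hardemsok.
  rule 1 (vowel merger): hardemsok → hordemsok
  rule 2: no change — hordemsok
  rule 3 (vowel merger): hordemsok → hurdemsuk
  ⇒ Yovate hurdemsuk
Rabelar: *hardemsok
  hardemsok (rule 1 does not apply)
  hardemsok → haldemsok   [unconditioned shift]
  haldemsok → haldimsok   [pre-nasal raising]
  giving Rabelar haldimsok.
No other proto-form is consistent with every reflex, so the reconstruction is *hardemsok.

*hardemsok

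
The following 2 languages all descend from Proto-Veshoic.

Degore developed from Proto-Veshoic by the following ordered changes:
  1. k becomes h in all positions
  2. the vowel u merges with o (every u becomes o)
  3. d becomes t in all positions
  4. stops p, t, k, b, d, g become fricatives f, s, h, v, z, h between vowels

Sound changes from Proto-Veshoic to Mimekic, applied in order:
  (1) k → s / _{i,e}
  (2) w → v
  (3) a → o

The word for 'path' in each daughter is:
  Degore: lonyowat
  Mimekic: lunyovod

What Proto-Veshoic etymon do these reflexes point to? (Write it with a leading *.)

Position 2: Degore has o, Mimekic has u. Mimekic preserves u here (none of its changes turn any other segment into u), so the proto-segment is *u.
Position 6: Degore has w, Mimekic has v. Degore preserves w here (none of its changes turn any other segment into w), so the proto-segment is *w.
Position 7: Degore has a, Mimekic has o. Degore preserves a here (none of its changes turn any other segment into a), so the proto-segment is *a.
Continuing position by position gives *lunyowad; check it forward:
Degore: start from *lunyowad.
  rule 1: no change — lunyowad
  rule 2 (vowel merger): lunyowad → lonyowad
  rule 3 (unconditioned shift): lonyowad → lonyowat
  rule 4: no change — lonyowat
  ⇒ Degore lonyowat
Mimekic: start from *lunyowad.
  rule 1: no change — lunyowad
  rule 2 (unconditioned shift): lunyowad → lunyovad
  rule 3 (vowel merger): lunyovad → lunyovod
  ⇒ Mimekic lunyovod
Only *lunyowad yields all of Degore lonyowat, Mimekic lunyovod.

*lunyowad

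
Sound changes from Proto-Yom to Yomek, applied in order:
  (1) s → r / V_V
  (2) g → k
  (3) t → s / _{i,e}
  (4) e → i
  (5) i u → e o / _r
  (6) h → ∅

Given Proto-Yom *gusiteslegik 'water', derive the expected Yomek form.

korisislikik

Yomek: *gusiteslegik > guriteslegik > kuriteslekik > kuriseslekik > kurisislikik > korisislikik  (by rhotacism, unconditioned shift, palatalisation, vowel merger, pre-rhotic lowering)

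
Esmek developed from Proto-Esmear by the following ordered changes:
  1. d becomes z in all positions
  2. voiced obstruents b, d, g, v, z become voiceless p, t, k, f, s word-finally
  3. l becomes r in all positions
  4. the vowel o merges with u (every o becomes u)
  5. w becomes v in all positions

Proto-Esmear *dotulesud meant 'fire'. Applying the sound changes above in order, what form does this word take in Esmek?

Esmek: start from *dotulesud.
  rule 1 (unconditioned shift): dotulesud → zotulesuz
  rule 2 (final devoicing): zotulesuz → zotulesus
  rule 3 (unconditioned shift): zotulesus → zoturesus
  rule 4 (vowel merger): zoturesus → zuturesus
  rule 5: no change — zuturesus
  ⇒ Esmek zuturesus

zuturesus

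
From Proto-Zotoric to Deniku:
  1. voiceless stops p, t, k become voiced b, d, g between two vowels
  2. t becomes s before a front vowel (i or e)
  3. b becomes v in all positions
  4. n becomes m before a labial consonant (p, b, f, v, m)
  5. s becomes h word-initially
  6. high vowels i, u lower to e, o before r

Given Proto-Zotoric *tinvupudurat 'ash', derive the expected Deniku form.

himvuvudorat

Deniku: start from *tinvupudurat.
  rule 1 (intervocalic voicing): tinvupudurat → tinvubudurat
  rule 2 (palatalisation): tinvubudurat → sinvubudurat
  rule 3 (unconditioned shift): sinvubudurat → sinvuvudurat
  rule 4 (nasal place assimilation): sinvuvudurat → simvuvudurat
  rule 5 (debuccalisation): simvuvudurat → himvuvudurat
  rule 6 (pre-rhotic lowering): himvuvudurat → himvuvudorat
  ⇒ Deniku himvuvudorat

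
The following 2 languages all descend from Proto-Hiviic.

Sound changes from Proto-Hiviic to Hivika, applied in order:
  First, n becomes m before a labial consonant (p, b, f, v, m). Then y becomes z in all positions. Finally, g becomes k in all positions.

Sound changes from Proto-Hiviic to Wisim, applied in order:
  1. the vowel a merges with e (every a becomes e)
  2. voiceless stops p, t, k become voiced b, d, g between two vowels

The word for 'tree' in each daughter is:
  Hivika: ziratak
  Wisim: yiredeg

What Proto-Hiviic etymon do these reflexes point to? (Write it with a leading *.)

*yiratag

Position 7: Hivika has k, Wisim has g. Taking the neighbouring segments as reconstructed: Hivika k could go back to *k or *g; Wisim g can only go back to *g — the one source consistent with every daughter is *g.
Position 4: Hivika has a, Wisim has e. Hivika preserves a here (none of its changes turn any other segment into a), so the proto-segment is *a.
Position 5: Hivika has t, Wisim has d. Hivika preserves t here (none of its changes turn any other segment into t), so the proto-segment is *t.
Continuing position by position gives *yiratag; check it forward:
Hivika: *yiratag
  yiratag (rule 1 does not apply)
  yiratag → ziratag   [unconditioned shift]
  ziratag → ziratak   [unconditioned shift]
  giving Hivika ziratak.
Wisim: start from *yiratag.
  rule 1 (vowel merger): yiratag → yireteg
  rule 2 (intervocalic voicing): yireteg → yiredeg
  ⇒ Wisim yiredeg
*yiratag is the unique common source.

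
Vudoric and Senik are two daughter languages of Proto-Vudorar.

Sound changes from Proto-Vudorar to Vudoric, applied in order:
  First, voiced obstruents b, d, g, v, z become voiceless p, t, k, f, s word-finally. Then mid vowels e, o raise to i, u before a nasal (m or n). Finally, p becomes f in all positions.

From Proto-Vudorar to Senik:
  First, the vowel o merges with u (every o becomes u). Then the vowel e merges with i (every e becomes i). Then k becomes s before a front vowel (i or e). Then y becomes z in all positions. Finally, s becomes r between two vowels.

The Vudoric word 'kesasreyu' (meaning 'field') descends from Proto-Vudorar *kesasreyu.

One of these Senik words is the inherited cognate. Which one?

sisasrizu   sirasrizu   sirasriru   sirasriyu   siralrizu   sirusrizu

Senik: start from *kesasreyu.
  rule 1: no change — kesasreyu
  rule 2 (vowel merger): kesasreyu → kisasriyu
  rule 3 (palatalisation): kisasriyu → sisasriyu
  rule 4 (unconditioned shift): sisasriyu → sisasrizu
  rule 5 (rhotacism): sisasrizu → sirasrizu
  ⇒ Senik sirasrizu
The other candidates each miss or misapply at least one Senik change.

sirasrizu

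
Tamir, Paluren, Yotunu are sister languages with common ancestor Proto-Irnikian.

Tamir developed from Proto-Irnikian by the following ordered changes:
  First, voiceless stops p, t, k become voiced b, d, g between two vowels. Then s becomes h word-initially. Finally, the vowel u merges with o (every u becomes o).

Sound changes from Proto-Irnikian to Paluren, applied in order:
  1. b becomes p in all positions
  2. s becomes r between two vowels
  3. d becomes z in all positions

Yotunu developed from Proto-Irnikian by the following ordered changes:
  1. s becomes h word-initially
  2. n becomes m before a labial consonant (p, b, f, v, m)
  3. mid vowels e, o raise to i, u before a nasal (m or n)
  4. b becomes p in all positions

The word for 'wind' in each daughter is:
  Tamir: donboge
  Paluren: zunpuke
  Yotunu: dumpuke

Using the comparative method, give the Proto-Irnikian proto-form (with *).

*dunbuke

Position 4: Tamir has b, Paluren has p, Yotunu has p. Taking the neighbouring segments as reconstructed: Tamir b can only go back to *b; Paluren p could go back to *p or *b; Yotunu p could go back to *p or *b — the one source consistent with every daughter is *b.
Position 1: Tamir has d, Paluren has z, Yotunu has d. Yotunu preserves d here (none of its changes turn any other segment into d), so the proto-segment is *d.
Position 2: Tamir has o, Paluren has u, Yotunu has u. Paluren preserves u here (none of its changes turn any other segment into u), so the proto-segment is *u.
Verify the candidate proto-form against each daughter:
Tamir: *dunbuke
  dunbuke → dunbuge   [intervocalic voicing]
  dunbuge (rule 2 does not apply)
  dunbuge → donboge   [vowel merger]
  giving Tamir donboge.
Paluren: start from *dunbuke.
  rule 1 (unconditioned shift): dunbuke → dunpuke
  rule 2: no change — dunpuke
  rule 3 (unconditioned shift): dunpuke → zunpuke
  ⇒ Paluren zunpuke
Yotunu: *dunbuke > dumbuke > dumpuke  (by nasal place assimilation, unconditioned shift)
*dunbuke is the unique common source.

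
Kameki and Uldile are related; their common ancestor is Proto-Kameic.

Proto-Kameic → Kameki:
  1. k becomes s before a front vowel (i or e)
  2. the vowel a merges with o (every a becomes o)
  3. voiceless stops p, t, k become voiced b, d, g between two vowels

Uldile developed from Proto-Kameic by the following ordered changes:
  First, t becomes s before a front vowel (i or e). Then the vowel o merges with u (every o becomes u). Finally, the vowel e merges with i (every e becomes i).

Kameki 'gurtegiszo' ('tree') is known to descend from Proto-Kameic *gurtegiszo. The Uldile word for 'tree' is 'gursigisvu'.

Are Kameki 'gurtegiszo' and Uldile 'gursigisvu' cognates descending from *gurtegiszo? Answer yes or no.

no

Derive the expected Uldile reflex of *gurtegiszo:
Uldile: *gurtegiszo
  gurtegiszo → gursegiszo   [palatalisation]
  gursegiszo → gursegiszu   [vowel merger]
  gursegiszu → gursigiszu   [vowel merger]
  giving Uldile gursigiszu.
The regular Uldile reflex would be 'gursigiszu', but the attested form is 'gursigisvu'. The correspondence is irregular, so they are not cognates (the Uldile form has a different source).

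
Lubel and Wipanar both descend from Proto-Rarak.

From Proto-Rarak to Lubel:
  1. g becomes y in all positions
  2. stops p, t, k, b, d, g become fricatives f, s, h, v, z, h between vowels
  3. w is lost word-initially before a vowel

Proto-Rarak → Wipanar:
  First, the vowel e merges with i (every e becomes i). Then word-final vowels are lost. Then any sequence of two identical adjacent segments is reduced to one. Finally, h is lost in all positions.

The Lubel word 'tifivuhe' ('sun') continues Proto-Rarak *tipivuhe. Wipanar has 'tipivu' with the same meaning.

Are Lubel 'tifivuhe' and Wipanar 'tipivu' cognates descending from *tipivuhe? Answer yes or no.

Derive the expected Wipanar reflex of *tipivuhe:
Wipanar: *tipivuhe > tipivuhi > tipivuh > tipivu  (by vowel merger, apocope, h-loss)
Wipanar 'tipivu' matches the regular reflex exactly, so the pair is cognate.

yes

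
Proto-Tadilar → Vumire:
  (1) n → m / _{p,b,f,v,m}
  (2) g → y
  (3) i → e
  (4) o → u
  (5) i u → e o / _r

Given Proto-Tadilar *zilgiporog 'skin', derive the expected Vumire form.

Vumire: *zilgiporog
  zilgiporog (rule 1 does not apply)
  zilgiporog → zilyiporoy   [unconditioned shift]
  zilyiporoy → zelyeporoy   [vowel merger]
  zelyeporoy → zelyepuruy   [vowel merger]
  zelyepuruy → zelyeporuy   [pre-rhotic lowering]
  giving Vumire zelyeporuy.

zelyeporuy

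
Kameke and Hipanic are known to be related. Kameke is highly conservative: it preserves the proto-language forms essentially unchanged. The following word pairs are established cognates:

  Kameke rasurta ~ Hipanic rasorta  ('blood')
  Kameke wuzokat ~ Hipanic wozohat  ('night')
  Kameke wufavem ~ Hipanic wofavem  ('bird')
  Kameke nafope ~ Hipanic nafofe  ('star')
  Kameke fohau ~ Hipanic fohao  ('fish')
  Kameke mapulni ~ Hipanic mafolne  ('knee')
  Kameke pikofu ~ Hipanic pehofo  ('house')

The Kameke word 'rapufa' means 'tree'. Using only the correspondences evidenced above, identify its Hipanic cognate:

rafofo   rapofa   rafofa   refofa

rafofa

mapulni ~ mafolne — Kameke p corresponds to Hipanic f between vowels (before a back vowel).
wufavem ~ wofavem — Kameke u corresponds to Hipanic o after a consonant, before a labial obstruent.
Applying these to Kameke 'rapufa':
  rapufa → rafufa   (p→f between vowels (before a back vowel))
  rafufa → rafofa   (u→o after a consonant, before a labial obstruent)
So the Hipanic cognate is 'rafofa'.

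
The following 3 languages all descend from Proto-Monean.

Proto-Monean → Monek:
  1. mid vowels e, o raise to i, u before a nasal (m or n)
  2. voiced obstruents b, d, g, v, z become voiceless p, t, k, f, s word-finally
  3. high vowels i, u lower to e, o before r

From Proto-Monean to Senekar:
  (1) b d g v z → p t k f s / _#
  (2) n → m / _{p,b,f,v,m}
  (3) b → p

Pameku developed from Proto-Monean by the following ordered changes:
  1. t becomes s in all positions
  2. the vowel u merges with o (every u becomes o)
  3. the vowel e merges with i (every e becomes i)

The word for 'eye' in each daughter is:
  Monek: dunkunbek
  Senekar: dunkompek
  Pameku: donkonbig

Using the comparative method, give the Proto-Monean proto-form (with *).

*dunkonbeg

Position 9: Monek has k, Senekar has k, Pameku has g. Pameku preserves g here (none of its changes turn any other segment into g), so the proto-segment is *g.
Position 5: Monek has u, Senekar has o, Pameku has o. Senekar preserves o here (none of its changes turn any other segment into o), so the proto-segment is *o.
Position 8: Monek has e, Senekar has e, Pameku has i. Senekar preserves e here (none of its changes turn any other segment into e), so the proto-segment is *e.
Verify the candidate proto-form against each daughter:
Monek: start from *dunkonbeg.
  rule 1 (pre-nasal raising): dunkonbeg → dunkunbeg
  rule 2 (final devoicing): dunkunbeg → dunkunbek
  rule 3: no change — dunkunbek
  ⇒ Monek dunkunbek
Senekar: *dunkonbeg
  dunkonbeg → dunkonbek   [final devoicing]
  dunkonbek → dunkombek   [nasal place assimilation]
  dunkombek → dunkompek   [unconditioned shift]
  giving Senekar dunkompek.
Pameku: *dunkonbeg > donkonbeg > donkonbig  (by vowel merger, vowel merger)
No other proto-form is consistent with every reflex, so the reconstruction is *dunkonbeg.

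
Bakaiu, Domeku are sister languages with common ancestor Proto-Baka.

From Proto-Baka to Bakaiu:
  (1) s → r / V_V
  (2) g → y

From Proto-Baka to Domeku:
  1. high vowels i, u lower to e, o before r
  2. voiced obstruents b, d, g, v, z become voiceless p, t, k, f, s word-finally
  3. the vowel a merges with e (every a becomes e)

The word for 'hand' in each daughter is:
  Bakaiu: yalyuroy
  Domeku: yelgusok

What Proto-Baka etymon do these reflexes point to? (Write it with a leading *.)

Position 8: Bakaiu has y, Domeku has k. Taking the neighbouring segments as reconstructed: Bakaiu y could go back to *g or *y; Domeku k could go back to *k or *g — the one source consistent with every daughter is *g.
Position 4: Bakaiu has y, Domeku has g. Domeku preserves g here (none of its changes turn any other segment into g), so the proto-segment is *g.
Position 2: Bakaiu has a, Domeku has e. Bakaiu preserves a here (none of its changes turn any other segment into a), so the proto-segment is *a.
Continuing position by position gives *yalgusog; check it forward:
Bakaiu: start from *yalgusog.
  rule 1 (rhotacism): yalgusog → yalgurog
  rule 2 (unconditioned shift): yalgurog → yalyuroy
  ⇒ Bakaiu yalyuroy
Domeku: *yalgusog > yalgusok > yelgusok  (by final devoicing, vowel merger)
*yalgusog is the unique common source.

*yalgusog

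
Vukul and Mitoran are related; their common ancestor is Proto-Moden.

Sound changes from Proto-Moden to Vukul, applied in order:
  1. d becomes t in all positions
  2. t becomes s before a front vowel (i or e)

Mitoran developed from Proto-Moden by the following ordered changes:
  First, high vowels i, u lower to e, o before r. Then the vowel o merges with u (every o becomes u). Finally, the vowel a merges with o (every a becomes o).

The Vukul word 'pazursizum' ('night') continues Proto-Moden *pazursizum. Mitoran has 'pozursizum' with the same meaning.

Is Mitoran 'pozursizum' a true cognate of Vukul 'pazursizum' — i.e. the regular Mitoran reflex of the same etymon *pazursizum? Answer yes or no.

Derive the expected Mitoran reflex of *pazursizum:
Mitoran: start from *pazursizum.
  rule 1 (pre-rhotic lowering): pazursizum → pazorsizum
  rule 2 (vowel merger): pazorsizum → pazursizum
  rule 3 (vowel merger): pazursizum → pozursizum
  ⇒ Mitoran pozursizum
Mitoran 'pozursizum' matches the regular reflex exactly, so the pair is cognate.

yes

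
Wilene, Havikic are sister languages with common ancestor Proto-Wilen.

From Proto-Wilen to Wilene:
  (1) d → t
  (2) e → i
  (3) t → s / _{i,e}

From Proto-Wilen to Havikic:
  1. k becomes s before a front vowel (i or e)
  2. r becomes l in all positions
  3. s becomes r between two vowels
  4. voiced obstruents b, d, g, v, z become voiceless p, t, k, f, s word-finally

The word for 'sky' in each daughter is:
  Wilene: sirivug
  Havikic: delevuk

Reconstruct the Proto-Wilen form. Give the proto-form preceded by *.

Position 4: Wilene has i, Havikic has e. Havikic preserves e here (none of its changes turn any other segment into e), so the proto-segment is *e.
Position 7: Wilene has g, Havikic has k. Wilene preserves g here (none of its changes turn any other segment into g), so the proto-segment is *g.
Position 1: Wilene has s, Havikic has d. Havikic preserves d here (none of its changes turn any other segment into d), so the proto-segment is *d.
Verify the candidate proto-form against each daughter:
Wilene: *derevug
  derevug → terevug   [unconditioned shift]
  terevug → tirivug   [vowel merger]
  tirivug → sirivug   [palatalisation]
  giving Wilene sirivug.
Havikic: *derevug
  derevug (rule 1 does not apply)
  derevug → delevug   [unconditioned shift]
  delevug (rule 3 does not apply)
  delevug → delevuk   [final devoicing]
  giving Havikic delevuk.
*derevug is the unique common source.

*derevug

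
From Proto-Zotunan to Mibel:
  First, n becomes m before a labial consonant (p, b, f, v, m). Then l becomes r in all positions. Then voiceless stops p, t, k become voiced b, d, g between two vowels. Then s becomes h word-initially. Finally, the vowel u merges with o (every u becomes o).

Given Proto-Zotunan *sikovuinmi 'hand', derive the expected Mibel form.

Mibel: *sikovuinmi
  sikovuinmi → sikovuimmi   [nasal place assimilation]
  sikovuimmi (rule 2 does not apply)
  sikovuimmi → sigovuimmi   [intervocalic voicing]
  sigovuimmi → higovuimmi   [debuccalisation]
  higovuimmi → higovoimmi   [vowel merger]
  giving Mibel higovoimmi.

higovoimmi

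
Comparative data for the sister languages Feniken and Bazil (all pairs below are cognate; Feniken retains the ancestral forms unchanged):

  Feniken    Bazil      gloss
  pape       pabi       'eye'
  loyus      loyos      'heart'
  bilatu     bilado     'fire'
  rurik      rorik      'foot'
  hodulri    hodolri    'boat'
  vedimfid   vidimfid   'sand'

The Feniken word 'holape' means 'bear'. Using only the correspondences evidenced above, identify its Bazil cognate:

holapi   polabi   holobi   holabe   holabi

pape ~ pabi — Feniken p corresponds to Bazil b between vowels (before a front vowel).
pape ~ pabi — Feniken e corresponds to Bazil i word-finally.
Applying these to Feniken 'holape':
  holape → holabe   (p→b between vowels (before a front vowel))
  holabe → holabi   (e→i word-finally)
So the Bazil cognate is 'holabi'.

holabi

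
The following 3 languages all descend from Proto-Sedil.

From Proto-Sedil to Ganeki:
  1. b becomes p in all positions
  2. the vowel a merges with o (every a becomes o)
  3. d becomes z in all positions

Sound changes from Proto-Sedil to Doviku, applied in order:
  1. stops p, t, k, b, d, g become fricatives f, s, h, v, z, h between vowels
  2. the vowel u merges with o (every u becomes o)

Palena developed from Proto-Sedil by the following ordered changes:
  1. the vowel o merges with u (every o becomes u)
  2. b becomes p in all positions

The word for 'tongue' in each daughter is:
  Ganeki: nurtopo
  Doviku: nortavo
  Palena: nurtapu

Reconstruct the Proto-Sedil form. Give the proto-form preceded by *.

*nurtabo

Position 6: Ganeki has p, Doviku has v, Palena has p. Taking the neighbouring segments as reconstructed: Ganeki p could go back to *p or *b; Doviku v could go back to *b or *v; Palena p could go back to *p or *b — the one source consistent with every daughter is *b.
Position 5: Ganeki has o, Doviku has a, Palena has a. Doviku preserves a here (none of its changes turn any other segment into a), so the proto-segment is *a.
Position 2: Ganeki has u, Doviku has o, Palena has u. Ganeki preserves u here (none of its changes turn any other segment into u), so the proto-segment is *u.
Verify the candidate proto-form against each daughter:
Ganeki: start from *nurtabo.
  rule 1 (unconditioned shift): nurtabo → nurtapo
  rule 2 (vowel merger): nurtapo → nurtopo
  rule 3: no change — nurtopo
  ⇒ Ganeki nurtopo
Doviku: *nurtabo > nurtavo > nortavo  (by intervocalic lenition, vowel merger)
Palena: *nurtabo
  nurtabo → nurtabu   [vowel merger]
  nurtabu → nurtapu   [unconditioned shift]
  giving Palena nurtapu.
No other proto-form is consistent with every reflex, so the reconstruction is *nurtabo.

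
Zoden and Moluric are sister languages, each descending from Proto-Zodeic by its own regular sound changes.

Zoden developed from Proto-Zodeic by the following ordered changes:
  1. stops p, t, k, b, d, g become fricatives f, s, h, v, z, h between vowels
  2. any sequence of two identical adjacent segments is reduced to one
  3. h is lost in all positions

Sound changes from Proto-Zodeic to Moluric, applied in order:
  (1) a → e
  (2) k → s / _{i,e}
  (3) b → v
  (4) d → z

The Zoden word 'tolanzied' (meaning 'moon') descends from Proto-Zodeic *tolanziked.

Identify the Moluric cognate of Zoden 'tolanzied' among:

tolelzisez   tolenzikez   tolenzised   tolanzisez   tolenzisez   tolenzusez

tolenzisez

Moluric: *tolanziked
  tolanziked → tolenziked   [vowel merger]
  tolenziked → tolenzised   [palatalisation]
  tolenzised (rule 3 does not apply)
  tolenzised → tolenzisez   [unconditioned shift]
  giving Moluric tolenzisez.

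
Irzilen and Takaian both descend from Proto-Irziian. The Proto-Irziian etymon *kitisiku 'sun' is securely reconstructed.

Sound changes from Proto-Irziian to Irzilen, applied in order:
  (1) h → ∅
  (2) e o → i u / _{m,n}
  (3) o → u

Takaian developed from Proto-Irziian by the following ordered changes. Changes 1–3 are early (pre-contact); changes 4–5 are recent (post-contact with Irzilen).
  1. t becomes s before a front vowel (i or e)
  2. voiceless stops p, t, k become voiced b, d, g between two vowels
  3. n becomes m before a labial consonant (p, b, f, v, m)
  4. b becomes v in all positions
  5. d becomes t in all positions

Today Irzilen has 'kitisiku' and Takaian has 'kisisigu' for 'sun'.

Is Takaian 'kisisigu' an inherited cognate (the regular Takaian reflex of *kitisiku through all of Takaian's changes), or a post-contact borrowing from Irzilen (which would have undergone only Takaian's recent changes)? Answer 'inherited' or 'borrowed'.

inherited

If inherited, *kitisiku would pass through all of Takaian's changes:
Takaian: *kitisiku > kisisiku > kisisigu  (by palatalisation, intervocalic voicing)
If borrowed from Irzilen 'kitisiku' after the early changes, it would undergo only the recent ones:
  rule 4 (unconditioned shift): no change (kitisiku)
  rule 5 (unconditioned shift): no change (kitisiku)
  ⇒ as a loan: kitisiku
Takaian 'kisisigu' matches the inherited outcome exactly, so it is an inherited cognate, not a loan.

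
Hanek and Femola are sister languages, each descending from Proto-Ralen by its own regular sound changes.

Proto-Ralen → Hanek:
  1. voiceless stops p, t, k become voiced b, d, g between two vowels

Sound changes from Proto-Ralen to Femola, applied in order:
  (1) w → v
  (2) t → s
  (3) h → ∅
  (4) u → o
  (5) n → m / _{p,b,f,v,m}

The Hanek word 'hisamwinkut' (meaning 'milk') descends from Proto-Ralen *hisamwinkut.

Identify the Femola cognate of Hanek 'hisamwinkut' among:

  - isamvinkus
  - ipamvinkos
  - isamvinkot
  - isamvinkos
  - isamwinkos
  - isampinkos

isamvinkos

Femola: *hisamwinkut > hisamvinkut > hisamvinkus > isamvinkus > isamvinkos  (by unconditioned shift, unconditioned shift, h-loss, vowel merger)
Among the options, 'isamvinkos' alone shows every Femola change applied in order.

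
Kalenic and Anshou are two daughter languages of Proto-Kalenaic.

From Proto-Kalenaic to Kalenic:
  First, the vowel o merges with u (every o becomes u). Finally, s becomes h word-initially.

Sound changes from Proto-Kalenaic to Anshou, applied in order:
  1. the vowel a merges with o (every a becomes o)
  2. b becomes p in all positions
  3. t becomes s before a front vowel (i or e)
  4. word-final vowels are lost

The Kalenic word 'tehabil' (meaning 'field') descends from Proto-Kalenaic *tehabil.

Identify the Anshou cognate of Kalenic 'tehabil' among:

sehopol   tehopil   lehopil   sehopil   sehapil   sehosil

Anshou: start from *tehabil.
  rule 1 (vowel merger): tehabil → tehobil
  rule 2 (unconditioned shift): tehobil → tehopil
  rule 3 (palatalisation): tehopil → sehopil
  rule 4: no change — sehopil
  ⇒ Anshou sehopil
The other candidates each miss or misapply at least one Anshou change.

sehopil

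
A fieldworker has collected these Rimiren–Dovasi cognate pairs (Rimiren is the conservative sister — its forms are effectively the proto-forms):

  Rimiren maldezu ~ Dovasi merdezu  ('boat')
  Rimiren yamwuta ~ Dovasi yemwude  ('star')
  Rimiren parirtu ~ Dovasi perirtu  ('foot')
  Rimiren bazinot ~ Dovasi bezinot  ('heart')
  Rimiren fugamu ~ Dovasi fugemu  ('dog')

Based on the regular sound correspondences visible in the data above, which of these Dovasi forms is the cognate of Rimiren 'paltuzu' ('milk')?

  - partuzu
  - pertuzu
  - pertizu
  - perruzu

maldezu ~ merdezu, bazinot ~ bezinot — Rimiren a corresponds to Dovasi e after a consonant, before a consonant other than r, m, n, p, b, f, v.
maldezu ~ merdezu — Rimiren l corresponds to Dovasi r after a vowel, before a consonant other than r, m, n, p, b, f, v.
Applying these to Rimiren 'paltuzu':
  paltuzu → peltuzu   (a→e after a consonant, before a consonant other than r, m, n, p, b, f, v)
  peltuzu → pertuzu   (l→r after a vowel, before a consonant other than r, m, n, p, b, f, v)
So the Dovasi cognate is 'pertuzu'.

pertuzu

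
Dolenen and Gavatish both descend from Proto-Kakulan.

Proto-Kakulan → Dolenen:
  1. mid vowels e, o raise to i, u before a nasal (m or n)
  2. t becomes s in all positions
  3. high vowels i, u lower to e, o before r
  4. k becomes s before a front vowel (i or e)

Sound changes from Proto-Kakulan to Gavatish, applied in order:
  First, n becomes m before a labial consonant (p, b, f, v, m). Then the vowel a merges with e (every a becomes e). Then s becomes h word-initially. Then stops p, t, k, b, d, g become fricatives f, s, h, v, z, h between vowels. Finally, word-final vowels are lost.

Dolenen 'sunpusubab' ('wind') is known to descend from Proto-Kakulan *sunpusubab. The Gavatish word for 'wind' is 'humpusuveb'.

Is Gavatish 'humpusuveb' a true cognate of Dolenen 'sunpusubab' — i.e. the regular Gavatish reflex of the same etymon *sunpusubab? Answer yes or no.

Derive the expected Gavatish reflex of *sunpusubab:
Gavatish: start from *sunpusubab.
  rule 1 (nasal place assimilation): sunpusubab → sumpusubab
  rule 2 (vowel merger): sumpusubab → sumpusubeb
  rule 3 (debuccalisation): sumpusubeb → humpusubeb
  rule 4 (intervocalic lenition): humpusubeb → humpusuveb
  rule 5: no change — humpusuveb
  ⇒ Gavatish humpusuveb
Gavatish 'humpusuveb' matches the regular reflex exactly, so the pair is cognate.

yes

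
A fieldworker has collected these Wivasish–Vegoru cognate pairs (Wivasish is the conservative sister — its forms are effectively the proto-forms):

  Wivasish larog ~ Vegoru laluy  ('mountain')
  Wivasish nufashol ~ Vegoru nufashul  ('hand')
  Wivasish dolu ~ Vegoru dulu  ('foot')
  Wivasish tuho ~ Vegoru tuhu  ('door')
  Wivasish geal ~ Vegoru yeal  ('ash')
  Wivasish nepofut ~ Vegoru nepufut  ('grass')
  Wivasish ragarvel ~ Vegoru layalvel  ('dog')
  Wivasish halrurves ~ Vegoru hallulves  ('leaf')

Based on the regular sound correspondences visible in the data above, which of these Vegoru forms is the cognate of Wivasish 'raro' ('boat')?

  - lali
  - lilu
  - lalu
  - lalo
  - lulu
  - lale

ragarvel ~ layalvel — Wivasish r corresponds to Vegoru l word-initially before a back vowel.
larog ~ laluy — Wivasish r corresponds to Vegoru l between vowels (before a back vowel).
tuho ~ tuhu — Wivasish o corresponds to Vegoru u word-finally.
Applying these to Wivasish 'raro':
  raro → laro   (r→l word-initially before a back vowel)
  laro → lalo   (r→l between vowels (before a back vowel))
  lalo → lalu   (o→u word-finally)
So the Vegoru cognate is 'lalu'.

lalu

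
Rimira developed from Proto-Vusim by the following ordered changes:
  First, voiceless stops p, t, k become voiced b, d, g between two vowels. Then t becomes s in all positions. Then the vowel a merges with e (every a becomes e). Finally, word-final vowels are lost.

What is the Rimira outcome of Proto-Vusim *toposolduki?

Rimira: *toposolduki > tobosoldugi > sobosoldugi > sobosoldug  (by intervocalic voicing, unconditioned shift, apocope)

sobosoldug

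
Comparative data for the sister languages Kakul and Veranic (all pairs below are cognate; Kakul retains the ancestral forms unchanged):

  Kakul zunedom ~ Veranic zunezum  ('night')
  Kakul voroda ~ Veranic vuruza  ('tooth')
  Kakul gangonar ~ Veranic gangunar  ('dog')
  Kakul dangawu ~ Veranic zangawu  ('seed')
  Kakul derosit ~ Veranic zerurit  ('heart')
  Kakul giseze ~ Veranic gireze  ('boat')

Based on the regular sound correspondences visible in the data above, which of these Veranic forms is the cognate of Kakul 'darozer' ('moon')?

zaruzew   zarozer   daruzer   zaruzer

dangawu ~ zangawu — Kakul d corresponds to Veranic z word-initially before a back vowel.
voroda ~ vuruza, derosit ~ zerurit — Kakul o corresponds to Veranic u after a consonant, before a consonant other than r, m, n, p, b, f, v.
Applying these to Kakul 'darozer':
  darozer → zarozer   (d→z word-initially before a back vowel)
  zarozer → zaruzer   (o→u after a consonant, before a consonant other than r, m, n, p, b, f, v)
So the Veranic cognate is 'zaruzer'.

zaruzer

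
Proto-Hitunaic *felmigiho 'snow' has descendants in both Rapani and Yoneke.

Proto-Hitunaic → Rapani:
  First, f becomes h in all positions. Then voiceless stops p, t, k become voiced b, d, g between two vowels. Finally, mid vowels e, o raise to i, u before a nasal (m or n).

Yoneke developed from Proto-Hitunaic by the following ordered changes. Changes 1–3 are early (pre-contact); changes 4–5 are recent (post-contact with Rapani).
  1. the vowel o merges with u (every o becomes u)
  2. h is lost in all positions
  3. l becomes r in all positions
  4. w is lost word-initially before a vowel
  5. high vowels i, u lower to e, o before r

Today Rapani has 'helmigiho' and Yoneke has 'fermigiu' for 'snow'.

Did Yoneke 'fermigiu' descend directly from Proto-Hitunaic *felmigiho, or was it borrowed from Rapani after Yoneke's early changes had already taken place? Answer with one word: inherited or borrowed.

If inherited, *felmigiho would pass through all of Yoneke's changes:
Yoneke: start from *felmigiho.
  rule 1 (vowel merger): felmigiho → felmigihu
  rule 2 (h-loss): felmigihu → felmigiu
  rule 3 (unconditioned shift): felmigiu → fermigiu
  rule 4: no change — fermigiu
  rule 5: no change — fermigiu
  ⇒ Yoneke fermigiu
If borrowed from Rapani 'helmigiho' after the early changes, it would undergo only the recent ones:
  rule 4 (glide loss): no change (helmigiho)
  rule 5 (pre-rhotic lowering): no change (helmigiho)
  ⇒ as a loan: helmigiho
Yoneke 'fermigiu' matches the inherited outcome exactly, so it is an inherited cognate, not a loan.

inherited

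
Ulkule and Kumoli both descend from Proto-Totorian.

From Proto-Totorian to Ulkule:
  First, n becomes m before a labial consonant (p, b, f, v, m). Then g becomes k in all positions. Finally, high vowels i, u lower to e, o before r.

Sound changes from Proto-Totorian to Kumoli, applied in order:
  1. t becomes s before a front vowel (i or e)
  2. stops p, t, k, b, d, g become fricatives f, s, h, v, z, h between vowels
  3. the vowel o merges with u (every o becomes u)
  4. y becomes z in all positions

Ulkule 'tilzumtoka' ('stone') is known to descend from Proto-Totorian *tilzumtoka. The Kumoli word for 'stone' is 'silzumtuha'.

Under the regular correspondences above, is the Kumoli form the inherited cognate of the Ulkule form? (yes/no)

yes

Derive the expected Kumoli reflex of *tilzumtoka:
Kumoli: *tilzumtoka
  tilzumtoka → silzumtoka   [palatalisation]
  silzumtoka → silzumtoha   [intervocalic lenition]
  silzumtoha → silzumtuha   [vowel merger]
  silzumtuha (rule 4 does not apply)
  giving Kumoli silzumtuha.
Kumoli 'silzumtuha' matches the regular reflex exactly, so the pair is cognate.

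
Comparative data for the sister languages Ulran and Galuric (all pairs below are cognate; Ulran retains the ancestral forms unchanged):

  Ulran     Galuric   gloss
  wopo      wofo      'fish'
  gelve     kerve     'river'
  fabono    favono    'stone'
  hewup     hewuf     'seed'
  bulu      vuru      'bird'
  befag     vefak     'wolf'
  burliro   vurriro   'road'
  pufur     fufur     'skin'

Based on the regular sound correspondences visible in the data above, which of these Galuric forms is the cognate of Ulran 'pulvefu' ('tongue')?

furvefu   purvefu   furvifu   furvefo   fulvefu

furvefu

pufur ~ fufur — Ulran p corresponds to Galuric f word-initially before a back vowel.
gelve ~ kerve — Ulran l corresponds to Galuric r after a vowel, before a labial obstruent.
Applying these to Ulran 'pulvefu':
  pulvefu → fulvefu   (p→f word-initially before a back vowel)
  fulvefu → furvefu   (l→r after a vowel, before a labial obstruent)
So the Galuric cognate is 'furvefu'.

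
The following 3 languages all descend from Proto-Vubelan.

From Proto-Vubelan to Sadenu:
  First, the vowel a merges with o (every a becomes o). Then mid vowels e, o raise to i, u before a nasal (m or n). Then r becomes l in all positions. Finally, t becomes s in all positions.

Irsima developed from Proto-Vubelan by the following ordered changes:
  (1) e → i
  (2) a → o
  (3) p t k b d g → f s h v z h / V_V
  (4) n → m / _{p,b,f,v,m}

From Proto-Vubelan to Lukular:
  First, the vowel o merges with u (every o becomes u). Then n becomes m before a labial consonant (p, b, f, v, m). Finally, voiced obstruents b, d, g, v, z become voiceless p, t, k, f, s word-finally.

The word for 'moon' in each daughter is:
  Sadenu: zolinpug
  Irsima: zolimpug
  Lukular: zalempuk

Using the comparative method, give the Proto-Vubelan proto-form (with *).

Position 4: Sadenu has i, Irsima has i, Lukular has e. Lukular preserves e here (none of its changes turn any other segment into e), so the proto-segment is *e.
Position 2: Sadenu has o, Irsima has o, Lukular has a. Lukular preserves a here (none of its changes turn any other segment into a), so the proto-segment is *a.
This points to *zalenpug. Verify forward in each daughter:
Sadenu: *zalenpug > zolenpug > zolinpug  (by vowel merger, pre-nasal raising)
Irsima: start from *zalenpug.
  rule 1 (vowel merger): zalenpug → zalinpug
  rule 2 (vowel merger): zalinpug → zolinpug
  rule 3: no change — zolinpug
  rule 4 (nasal place assimilation): zolinpug → zolimpug
  ⇒ Irsima zolimpug
Lukular: *zalenpug
  zalenpug (rule 1 does not apply)
  zalenpug → zalempug   [nasal place assimilation]
  zalempug → zalempuk   [final devoicing]
  giving Lukular zalempuk.
No other proto-form is consistent with every reflex, so the reconstruction is *zalenpug.

*zalenpug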